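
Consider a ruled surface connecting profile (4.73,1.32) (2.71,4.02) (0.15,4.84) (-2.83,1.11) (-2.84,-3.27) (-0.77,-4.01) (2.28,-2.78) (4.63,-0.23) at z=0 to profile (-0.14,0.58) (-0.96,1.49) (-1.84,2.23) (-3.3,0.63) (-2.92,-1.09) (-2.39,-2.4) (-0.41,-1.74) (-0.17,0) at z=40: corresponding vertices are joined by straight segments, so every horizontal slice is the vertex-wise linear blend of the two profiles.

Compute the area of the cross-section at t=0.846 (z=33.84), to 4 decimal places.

Cross-section at t=0.846: each vertex is (1-t)·p0[i] + t·p1[i].
  v1: (1-0.846)·(4.73,1.32) + 0.846·(-0.14,0.58) = (0.6100,0.6940)
  v2: (1-0.846)·(2.71,4.02) + 0.846·(-0.96,1.49) = (-0.3948,1.8796)
  v3: (1-0.846)·(0.15,4.84) + 0.846·(-1.84,2.23) = (-1.5335,2.6319)
  v4: (1-0.846)·(-2.83,1.11) + 0.846·(-3.3,0.63) = (-3.2276,0.7039)
  v5: (1-0.846)·(-2.84,-3.27) + 0.846·(-2.92,-1.09) = (-2.9077,-1.4257)
  v6: (1-0.846)·(-0.77,-4.01) + 0.846·(-2.39,-2.4) = (-2.1405,-2.6479)
  v7: (1-0.846)·(2.28,-2.78) + 0.846·(-0.41,-1.74) = (0.0043,-1.9002)
  v8: (1-0.846)·(4.63,-0.23) + 0.846·(-0.17,0) = (0.5692,-0.0354)
Shoelace sum Σ(x_i·y_{i+1} − x_{i+1}·y_i):
  i=1: 0.6100·1.8796 − -0.3948·0.6940 = +1.4205 (running +1.4205)
  i=2: -0.3948·2.6319 − -1.5335·1.8796 = +1.8433 (running +3.2638)
  i=3: -1.5335·0.7039 − -3.2276·2.6319 = +7.4154 (running +10.6793)
  i=4: -3.2276·-1.4257 − -2.9077·0.7039 = +6.6485 (running +17.3277)
  i=5: -2.9077·-2.6479 − -2.1405·-1.4257 = +4.6476 (running +21.9753)
  i=6: -2.1405·-1.9002 − 0.0043·-2.6479 = +4.0786 (running +26.0539)
  i=7: 0.0043·-0.0354 − 0.5692·-1.9002 = +1.0814 (running +27.1353)
  i=8: 0.5692·0.6940 − 0.6100·-0.0354 = +0.4166 (running +27.5519)
Area = |Σ|/2 = |27.5519|/2 = 13.7760

Area at t=0.846: 13.7760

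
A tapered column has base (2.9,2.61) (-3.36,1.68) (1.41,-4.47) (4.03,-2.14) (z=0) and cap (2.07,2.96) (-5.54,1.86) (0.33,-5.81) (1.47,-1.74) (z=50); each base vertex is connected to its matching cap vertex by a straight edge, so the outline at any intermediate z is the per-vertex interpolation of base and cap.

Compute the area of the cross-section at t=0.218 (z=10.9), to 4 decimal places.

Cross-section at t=0.218: each vertex is (1-t)·p0[i] + t·p1[i].
  v1: (1-0.218)·(2.9,2.61) + 0.218·(2.07,2.96) = (2.7191,2.6863)
  v2: (1-0.218)·(-3.36,1.68) + 0.218·(-5.54,1.86) = (-3.8352,1.7192)
  v3: (1-0.218)·(1.41,-4.47) + 0.218·(0.33,-5.81) = (1.1746,-4.7621)
  v4: (1-0.218)·(4.03,-2.14) + 0.218·(1.47,-1.74) = (3.4719,-2.0528)
Shoelace sum Σ(x_i·y_{i+1} − x_{i+1}·y_i):
  i=1: 2.7191·1.7192 − -3.8352·2.6863 = +14.9773 (running +14.9773)
  i=2: -3.8352·-4.7621 − 1.1746·1.7192 = +16.2445 (running +31.2218)
  i=3: 1.1746·-2.0528 − 3.4719·-4.7621 = +14.1226 (running +45.3444)
  i=4: 3.4719·2.6863 − 2.7191·-2.0528 = +14.9083 (running +60.2527)
Area = |Σ|/2 = |60.2527|/2 = 30.1264

Area at t=0.218: 30.1264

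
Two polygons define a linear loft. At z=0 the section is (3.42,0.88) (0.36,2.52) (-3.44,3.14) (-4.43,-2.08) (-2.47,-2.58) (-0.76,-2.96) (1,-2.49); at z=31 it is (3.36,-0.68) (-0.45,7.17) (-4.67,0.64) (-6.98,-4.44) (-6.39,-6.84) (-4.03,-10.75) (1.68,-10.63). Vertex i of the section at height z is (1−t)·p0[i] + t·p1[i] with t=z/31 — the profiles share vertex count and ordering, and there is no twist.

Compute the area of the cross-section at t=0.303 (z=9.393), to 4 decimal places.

Cross-section at t=0.303: each vertex is (1-t)·p0[i] + t·p1[i].
  v1: (1-0.303)·(3.42,0.88) + 0.303·(3.36,-0.68) = (3.4018,0.4073)
  v2: (1-0.303)·(0.36,2.52) + 0.303·(-0.45,7.17) = (0.1146,3.9290)
  v3: (1-0.303)·(-3.44,3.14) + 0.303·(-4.67,0.64) = (-3.8127,2.3825)
  v4: (1-0.303)·(-4.43,-2.08) + 0.303·(-6.98,-4.44) = (-5.2027,-2.7951)
  v5: (1-0.303)·(-2.47,-2.58) + 0.303·(-6.39,-6.84) = (-3.6578,-3.8708)
  v6: (1-0.303)·(-0.76,-2.96) + 0.303·(-4.03,-10.75) = (-1.7508,-5.3204)
  v7: (1-0.303)·(1,-2.49) + 0.303·(1.68,-10.63) = (1.2060,-4.9564)
Shoelace sum Σ(x_i·y_{i+1} − x_{i+1}·y_i):
  i=1: 3.4018·3.9290 − 0.1146·0.4073 = +13.3189 (running +13.3189)
  i=2: 0.1146·2.3825 − -3.8127·3.9290 = +15.2528 (running +28.5717)
  i=3: -3.8127·-2.7951 − -5.2027·2.3825 = +23.0521 (running +51.6238)
  i=4: -5.2027·-3.8708 − -3.6578·-2.7951 = +9.9146 (running +61.5384)
  i=5: -3.6578·-5.3204 − -1.7508·-3.8708 = +12.6836 (running +74.2221)
  i=6: -1.7508·-4.9564 − 1.2060·-5.3204 = +15.0943 (running +89.3164)
  i=7: 1.2060·0.4073 − 3.4018·-4.9564 = +17.3521 (running +106.6685)
Area = |Σ|/2 = |106.6685|/2 = 53.3342

Area at t=0.303: 53.3342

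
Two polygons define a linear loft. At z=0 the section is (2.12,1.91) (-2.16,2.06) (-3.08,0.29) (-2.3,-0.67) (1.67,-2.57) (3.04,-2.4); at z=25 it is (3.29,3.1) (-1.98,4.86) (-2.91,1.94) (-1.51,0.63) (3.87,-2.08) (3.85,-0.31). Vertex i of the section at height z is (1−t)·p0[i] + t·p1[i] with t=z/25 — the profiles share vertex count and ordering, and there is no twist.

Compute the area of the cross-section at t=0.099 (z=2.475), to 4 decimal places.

Area at t=0.099: 20.0025

Cross-section at t=0.099: each vertex is (1-t)·p0[i] + t·p1[i].
  v1: (1-0.099)·(2.12,1.91) + 0.099·(3.29,3.1) = (2.2358,2.0278)
  v2: (1-0.099)·(-2.16,2.06) + 0.099·(-1.98,4.86) = (-2.1422,2.3372)
  v3: (1-0.099)·(-3.08,0.29) + 0.099·(-2.91,1.94) = (-3.0632,0.4533)
  v4: (1-0.099)·(-2.3,-0.67) + 0.099·(-1.51,0.63) = (-2.2218,-0.5413)
  v5: (1-0.099)·(1.67,-2.57) + 0.099·(3.87,-2.08) = (1.8878,-2.5215)
  v6: (1-0.099)·(3.04,-2.4) + 0.099·(3.85,-0.31) = (3.1202,-2.1931)
Shoelace sum Σ(x_i·y_{i+1} − x_{i+1}·y_i):
  i=1: 2.2358·2.3372 − -2.1422·2.0278 = +9.5695 (running +9.5695)
  i=2: -2.1422·0.4533 − -3.0632·2.3372 = +6.1881 (running +15.7576)
  i=3: -3.0632·-0.5413 − -2.2218·0.4533 = +2.6653 (running +18.4229)
  i=4: -2.2218·-2.5215 − 1.8878·-0.5413 = +6.6241 (running +25.0470)
  i=5: 1.8878·-2.1931 − 3.1202·-2.5215 = +3.7274 (running +28.7744)
  i=6: 3.1202·2.0278 − 2.2358·-2.1931 = +11.2305 (running +40.0050)
Area = |Σ|/2 = |40.0050|/2 = 20.0025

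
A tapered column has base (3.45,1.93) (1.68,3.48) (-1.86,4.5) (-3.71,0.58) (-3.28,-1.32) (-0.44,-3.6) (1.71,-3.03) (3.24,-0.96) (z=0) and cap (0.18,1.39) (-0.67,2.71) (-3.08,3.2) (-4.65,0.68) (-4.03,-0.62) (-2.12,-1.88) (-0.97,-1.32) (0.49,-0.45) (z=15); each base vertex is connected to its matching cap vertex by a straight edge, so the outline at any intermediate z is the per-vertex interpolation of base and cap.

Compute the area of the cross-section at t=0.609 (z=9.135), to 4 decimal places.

Cross-section at t=0.609: each vertex is (1-t)·p0[i] + t·p1[i].
  v1: (1-0.609)·(3.45,1.93) + 0.609·(0.18,1.39) = (1.4586,1.6011)
  v2: (1-0.609)·(1.68,3.48) + 0.609·(-0.67,2.71) = (0.2489,3.0111)
  v3: (1-0.609)·(-1.86,4.5) + 0.609·(-3.08,3.2) = (-2.6030,3.7083)
  v4: (1-0.609)·(-3.71,0.58) + 0.609·(-4.65,0.68) = (-4.2825,0.6409)
  v5: (1-0.609)·(-3.28,-1.32) + 0.609·(-4.03,-0.62) = (-3.7368,-0.8937)
  v6: (1-0.609)·(-0.44,-3.6) + 0.609·(-2.12,-1.88) = (-1.4631,-2.5525)
  v7: (1-0.609)·(1.71,-3.03) + 0.609·(-0.97,-1.32) = (0.0779,-1.9886)
  v8: (1-0.609)·(3.24,-0.96) + 0.609·(0.49,-0.45) = (1.5653,-0.6494)
Shoelace sum Σ(x_i·y_{i+1} − x_{i+1}·y_i):
  i=1: 1.4586·3.0111 − 0.2489·1.6011 = +3.9934 (running +3.9934)
  i=2: 0.2489·3.7083 − -2.6030·3.0111 = +8.7606 (running +12.7540)
  i=3: -2.6030·0.6409 − -4.2825·3.7083 = +14.2124 (running +26.9664)
  i=4: -4.2825·-0.8937 − -3.7368·0.6409 = +6.2221 (running +33.1885)
  i=5: -3.7368·-2.5525 − -1.4631·-0.8937 = +8.2305 (running +41.4190)
  i=6: -1.4631·-1.9886 − 0.0779·-2.5525 = +3.1084 (running +44.5274)
  i=7: 0.0779·-0.6494 − 1.5653·-1.9886 = +3.0621 (running +47.5895)
  i=8: 1.5653·1.6011 − 1.4586·-0.6494 = +3.4534 (running +51.0429)
Area = |Σ|/2 = |51.0429|/2 = 25.5214

Area at t=0.609: 25.5214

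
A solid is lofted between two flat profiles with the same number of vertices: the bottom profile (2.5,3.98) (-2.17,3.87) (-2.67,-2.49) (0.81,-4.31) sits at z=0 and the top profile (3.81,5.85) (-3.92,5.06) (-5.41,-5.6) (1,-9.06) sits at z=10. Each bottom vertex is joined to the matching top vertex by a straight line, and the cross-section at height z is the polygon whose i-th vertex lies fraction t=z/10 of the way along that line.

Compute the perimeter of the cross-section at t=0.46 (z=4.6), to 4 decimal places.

Cross-section at t=0.46: each vertex is (1-t)·p0[i] + t·p1[i].
  v1: (1-0.46)·(2.5,3.98) + 0.46·(3.81,5.85) = (3.1026,4.8402)
  v2: (1-0.46)·(-2.17,3.87) + 0.46·(-3.92,5.06) = (-2.9750,4.4174)
  v3: (1-0.46)·(-2.67,-2.49) + 0.46·(-5.41,-5.6) = (-3.9304,-3.9206)
  v4: (1-0.46)·(0.81,-4.31) + 0.46·(1,-9.06) = (0.8974,-6.4950)
Perimeter = Σ |v_{i+1} − v_i|:
  edge 1→2: √(-6.0776² + -0.4228²) = 6.0923 (running 6.0923)
  edge 2→3: √(-0.9554² + -8.3380²) = 8.3926 (running 14.4848)
  edge 3→4: √(4.8278² + -2.5744²) = 5.4713 (running 19.9562)
  edge 4→1: √(2.2052² + 11.3352²) = 11.5477 (running 31.5039)
Perimeter = 31.5039

Perimeter at t=0.46: 31.5039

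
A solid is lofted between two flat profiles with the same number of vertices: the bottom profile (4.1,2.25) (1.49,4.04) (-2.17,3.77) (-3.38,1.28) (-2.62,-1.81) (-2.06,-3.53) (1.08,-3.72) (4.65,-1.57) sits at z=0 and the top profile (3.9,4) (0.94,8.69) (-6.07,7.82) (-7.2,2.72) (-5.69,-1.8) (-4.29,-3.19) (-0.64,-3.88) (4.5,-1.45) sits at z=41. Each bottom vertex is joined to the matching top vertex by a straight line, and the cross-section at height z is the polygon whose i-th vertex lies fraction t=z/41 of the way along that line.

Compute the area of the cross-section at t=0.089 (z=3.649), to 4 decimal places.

Area at t=0.089: 52.8044

Cross-section at t=0.089: each vertex is (1-t)·p0[i] + t·p1[i].
  v1: (1-0.089)·(4.1,2.25) + 0.089·(3.9,4) = (4.0822,2.4057)
  v2: (1-0.089)·(1.49,4.04) + 0.089·(0.94,8.69) = (1.4411,4.4539)
  v3: (1-0.089)·(-2.17,3.77) + 0.089·(-6.07,7.82) = (-2.5171,4.1304)
  v4: (1-0.089)·(-3.38,1.28) + 0.089·(-7.2,2.72) = (-3.7200,1.4082)
  v5: (1-0.089)·(-2.62,-1.81) + 0.089·(-5.69,-1.8) = (-2.8932,-1.8091)
  v6: (1-0.089)·(-2.06,-3.53) + 0.089·(-4.29,-3.19) = (-2.2585,-3.4997)
  v7: (1-0.089)·(1.08,-3.72) + 0.089·(-0.64,-3.88) = (0.9269,-3.7342)
  v8: (1-0.089)·(4.65,-1.57) + 0.089·(4.5,-1.45) = (4.6367,-1.5593)
Shoelace sum Σ(x_i·y_{i+1} − x_{i+1}·y_i):
  i=1: 4.0822·4.4539 − 1.4411·2.4057 = +14.7147 (running +14.7147)
  i=2: 1.4411·4.1304 − -2.5171·4.4539 = +17.1630 (running +31.8777)
  i=3: -2.5171·1.4082 − -3.7200·4.1304 = +11.8207 (running +43.6984)
  i=4: -3.7200·-1.8091 − -2.8932·1.4082 = +10.8040 (running +54.5024)
  i=5: -2.8932·-3.4997 − -2.2585·-1.8091 = +6.0397 (running +60.5421)
  i=6: -2.2585·-3.7342 − 0.9269·-3.4997 = +11.6776 (running +72.2197)
  i=7: 0.9269·-1.5593 − 4.6367·-3.7342 = +15.8690 (running +88.0887)
  i=8: 4.6367·2.4057 − 4.0822·-1.5593 = +17.5201 (running +105.6088)
Area = |Σ|/2 = |105.6088|/2 = 52.8044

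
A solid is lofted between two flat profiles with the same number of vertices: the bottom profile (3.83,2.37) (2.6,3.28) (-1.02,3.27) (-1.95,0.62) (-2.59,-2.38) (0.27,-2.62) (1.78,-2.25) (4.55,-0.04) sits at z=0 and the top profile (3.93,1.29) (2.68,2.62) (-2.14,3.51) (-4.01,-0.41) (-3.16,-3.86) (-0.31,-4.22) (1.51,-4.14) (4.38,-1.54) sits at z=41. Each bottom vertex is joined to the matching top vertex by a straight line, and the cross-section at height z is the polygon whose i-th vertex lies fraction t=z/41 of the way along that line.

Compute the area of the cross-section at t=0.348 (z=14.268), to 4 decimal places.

Area at t=0.348: 37.0687

Cross-section at t=0.348: each vertex is (1-t)·p0[i] + t·p1[i].
  v1: (1-0.348)·(3.83,2.37) + 0.348·(3.93,1.29) = (3.8648,1.9942)
  v2: (1-0.348)·(2.6,3.28) + 0.348·(2.68,2.62) = (2.6278,3.0503)
  v3: (1-0.348)·(-1.02,3.27) + 0.348·(-2.14,3.51) = (-1.4098,3.3535)
  v4: (1-0.348)·(-1.95,0.62) + 0.348·(-4.01,-0.41) = (-2.6669,0.2616)
  v5: (1-0.348)·(-2.59,-2.38) + 0.348·(-3.16,-3.86) = (-2.7884,-2.8950)
  v6: (1-0.348)·(0.27,-2.62) + 0.348·(-0.31,-4.22) = (0.0682,-3.1768)
  v7: (1-0.348)·(1.78,-2.25) + 0.348·(1.51,-4.14) = (1.6860,-2.9077)
  v8: (1-0.348)·(4.55,-0.04) + 0.348·(4.38,-1.54) = (4.4908,-0.5620)
Shoelace sum Σ(x_i·y_{i+1} − x_{i+1}·y_i):
  i=1: 3.8648·3.0503 − 2.6278·1.9942 = +6.5485 (running +6.5485)
  i=2: 2.6278·3.3535 − -1.4098·3.0503 = +13.1127 (running +19.6613)
  i=3: -1.4098·0.2616 − -2.6669·3.3535 = +8.5747 (running +28.2360)
  i=4: -2.6669·-2.8950 − -2.7884·0.2616 = +8.4500 (running +36.6860)
  i=5: -2.7884·-3.1768 − 0.0682·-2.8950 = +9.0554 (running +45.7414)
  i=6: 0.0682·-2.9077 − 1.6860·-3.1768 = +5.1580 (running +50.8994)
  i=7: 1.6860·-0.5620 − 4.4908·-2.9077 = +12.1106 (running +63.0100)
  i=8: 4.4908·1.9942 − 3.8648·-0.5620 = +11.1275 (running +74.1375)
Area = |Σ|/2 = |74.1375|/2 = 37.0687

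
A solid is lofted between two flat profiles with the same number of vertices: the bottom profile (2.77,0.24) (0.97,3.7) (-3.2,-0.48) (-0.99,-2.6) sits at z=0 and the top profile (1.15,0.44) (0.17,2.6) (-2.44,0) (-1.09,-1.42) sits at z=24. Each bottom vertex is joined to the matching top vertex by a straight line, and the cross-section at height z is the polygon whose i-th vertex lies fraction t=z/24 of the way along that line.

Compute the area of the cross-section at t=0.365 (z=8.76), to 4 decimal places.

Cross-section at t=0.365: each vertex is (1-t)·p0[i] + t·p1[i].
  v1: (1-0.365)·(2.77,0.24) + 0.365·(1.15,0.44) = (2.1787,0.3130)
  v2: (1-0.365)·(0.97,3.7) + 0.365·(0.17,2.6) = (0.6780,3.2985)
  v3: (1-0.365)·(-3.2,-0.48) + 0.365·(-2.44,0) = (-2.9226,-0.3048)
  v4: (1-0.365)·(-0.99,-2.6) + 0.365·(-1.09,-1.42) = (-1.0265,-2.1693)
Shoelace sum Σ(x_i·y_{i+1} − x_{i+1}·y_i):
  i=1: 2.1787·3.2985 − 0.6780·0.3130 = +6.9742 (running +6.9742)
  i=2: 0.6780·-0.3048 − -2.9226·3.2985 = +9.4335 (running +16.4078)
  i=3: -2.9226·-2.1693 − -1.0265·-0.3048 = +6.0271 (running +22.4349)
  i=4: -1.0265·0.3130 − 2.1787·-2.1693 = +4.4050 (running +26.8398)
Area = |Σ|/2 = |26.8398|/2 = 13.4199

Area at t=0.365: 13.4199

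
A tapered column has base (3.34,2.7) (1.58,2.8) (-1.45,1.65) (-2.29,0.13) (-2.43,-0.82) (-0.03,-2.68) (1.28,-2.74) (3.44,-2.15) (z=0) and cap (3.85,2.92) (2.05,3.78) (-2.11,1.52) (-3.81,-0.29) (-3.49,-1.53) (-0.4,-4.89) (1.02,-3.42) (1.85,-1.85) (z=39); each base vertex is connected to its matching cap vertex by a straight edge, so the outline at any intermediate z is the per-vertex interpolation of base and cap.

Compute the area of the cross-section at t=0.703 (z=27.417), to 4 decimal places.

Cross-section at t=0.703: each vertex is (1-t)·p0[i] + t·p1[i].
  v1: (1-0.703)·(3.34,2.7) + 0.703·(3.85,2.92) = (3.6985,2.8547)
  v2: (1-0.703)·(1.58,2.8) + 0.703·(2.05,3.78) = (1.9104,3.4889)
  v3: (1-0.703)·(-1.45,1.65) + 0.703·(-2.11,1.52) = (-1.9140,1.5586)
  v4: (1-0.703)·(-2.29,0.13) + 0.703·(-3.81,-0.29) = (-3.3586,-0.1653)
  v5: (1-0.703)·(-2.43,-0.82) + 0.703·(-3.49,-1.53) = (-3.1752,-1.3191)
  v6: (1-0.703)·(-0.03,-2.68) + 0.703·(-0.4,-4.89) = (-0.2901,-4.2336)
  v7: (1-0.703)·(1.28,-2.74) + 0.703·(1.02,-3.42) = (1.0972,-3.2180)
  v8: (1-0.703)·(3.44,-2.15) + 0.703·(1.85,-1.85) = (2.3222,-1.9391)
Shoelace sum Σ(x_i·y_{i+1} − x_{i+1}·y_i):
  i=1: 3.6985·3.4889 − 1.9104·2.8547 = +7.4504 (running +7.4504)
  i=2: 1.9104·1.5586 − -1.9140·3.4889 = +9.6553 (running +17.1057)
  i=3: -1.9140·-0.1653 − -3.3586·1.5586 = +5.5510 (running +22.6567)
  i=4: -3.3586·-1.3191 − -3.1752·-0.1653 = +3.9056 (running +26.5624)
  i=5: -3.1752·-4.2336 − -0.2901·-1.3191 = +13.0598 (running +39.6222)
  i=6: -0.2901·-3.2180 − 1.0972·-4.2336 = +5.5788 (running +45.2010)
  i=7: 1.0972·-1.9391 − 2.3222·-3.2180 = +5.3454 (running +50.5464)
  i=8: 2.3222·2.8547 − 3.6985·-1.9391 = +13.8010 (running +64.3474)
Area = |Σ|/2 = |64.3474|/2 = 32.1737

Area at t=0.703: 32.1737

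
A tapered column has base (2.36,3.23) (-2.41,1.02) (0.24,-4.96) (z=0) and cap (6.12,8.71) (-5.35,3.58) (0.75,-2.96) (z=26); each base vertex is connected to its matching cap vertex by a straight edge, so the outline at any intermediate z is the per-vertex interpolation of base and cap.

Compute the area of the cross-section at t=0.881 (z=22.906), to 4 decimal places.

Area at t=0.881: 48.1491

Cross-section at t=0.881: each vertex is (1-t)·p0[i] + t·p1[i].
  v1: (1-0.881)·(2.36,3.23) + 0.881·(6.12,8.71) = (5.6726,8.0579)
  v2: (1-0.881)·(-2.41,1.02) + 0.881·(-5.35,3.58) = (-5.0001,3.2754)
  v3: (1-0.881)·(0.24,-4.96) + 0.881·(0.75,-2.96) = (0.6893,-3.1980)
Shoelace sum Σ(x_i·y_{i+1} − x_{i+1}·y_i):
  i=1: 5.6726·3.2754 − -5.0001·8.0579 = +58.8702 (running +58.8702)
  i=2: -5.0001·-3.1980 − 0.6893·3.2754 = +13.7327 (running +72.6029)
  i=3: 0.6893·8.0579 − 5.6726·-3.1980 = +23.6952 (running +96.2981)
Area = |Σ|/2 = |96.2981|/2 = 48.1491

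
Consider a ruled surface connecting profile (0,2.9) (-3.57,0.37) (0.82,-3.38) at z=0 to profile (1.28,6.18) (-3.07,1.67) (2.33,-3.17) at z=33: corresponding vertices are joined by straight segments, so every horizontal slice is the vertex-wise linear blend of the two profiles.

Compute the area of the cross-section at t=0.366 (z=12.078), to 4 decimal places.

Cross-section at t=0.366: each vertex is (1-t)·p0[i] + t·p1[i].
  v1: (1-0.366)·(0,2.9) + 0.366·(1.28,6.18) = (0.4685,4.1005)
  v2: (1-0.366)·(-3.57,0.37) + 0.366·(-3.07,1.67) = (-3.3870,0.8458)
  v3: (1-0.366)·(0.82,-3.38) + 0.366·(2.33,-3.17) = (1.3727,-3.3031)
Shoelace sum Σ(x_i·y_{i+1} − x_{i+1}·y_i):
  i=1: 0.4685·0.8458 − -3.3870·4.1005 = +14.2846 (running +14.2846)
  i=2: -3.3870·-3.3031 − 1.3727·0.8458 = +10.0267 (running +24.3113)
  i=3: 1.3727·4.1005 − 0.4685·-3.3031 = +7.1760 (running +31.4873)
Area = |Σ|/2 = |31.4873|/2 = 15.7437

Area at t=0.366: 15.7437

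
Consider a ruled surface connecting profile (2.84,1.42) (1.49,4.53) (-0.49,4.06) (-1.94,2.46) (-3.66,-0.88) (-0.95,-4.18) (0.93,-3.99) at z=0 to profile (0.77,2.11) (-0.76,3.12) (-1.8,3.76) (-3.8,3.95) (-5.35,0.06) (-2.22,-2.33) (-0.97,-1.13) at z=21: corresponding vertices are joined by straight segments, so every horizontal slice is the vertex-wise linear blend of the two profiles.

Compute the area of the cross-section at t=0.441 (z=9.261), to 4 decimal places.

Area at t=0.441: 29.6480

Cross-section at t=0.441: each vertex is (1-t)·p0[i] + t·p1[i].
  v1: (1-0.441)·(2.84,1.42) + 0.441·(0.77,2.11) = (1.9271,1.7243)
  v2: (1-0.441)·(1.49,4.53) + 0.441·(-0.76,3.12) = (0.4977,3.9082)
  v3: (1-0.441)·(-0.49,4.06) + 0.441·(-1.8,3.76) = (-1.0677,3.9277)
  v4: (1-0.441)·(-1.94,2.46) + 0.441·(-3.8,3.95) = (-2.7603,3.1171)
  v5: (1-0.441)·(-3.66,-0.88) + 0.441·(-5.35,0.06) = (-4.4053,-0.4655)
  v6: (1-0.441)·(-0.95,-4.18) + 0.441·(-2.22,-2.33) = (-1.5101,-3.3641)
  v7: (1-0.441)·(0.93,-3.99) + 0.441·(-0.97,-1.13) = (0.0921,-2.7287)
Shoelace sum Σ(x_i·y_{i+1} − x_{i+1}·y_i):
  i=1: 1.9271·3.9082 − 0.4977·1.7243 = +6.6733 (running +6.6733)
  i=2: 0.4977·3.9277 − -1.0677·3.9082 = +6.1278 (running +12.8012)
  i=3: -1.0677·3.1171 − -2.7603·3.9277 = +7.5133 (running +20.3145)
  i=4: -2.7603·-0.4655 − -4.4053·3.1171 = +15.0165 (running +35.3310)
  i=5: -4.4053·-3.3641 − -1.5101·-0.4655 = +14.1172 (running +49.4481)
  i=6: -1.5101·-2.7287 − 0.0921·-3.3641 = +4.4304 (running +53.8786)
  i=7: 0.0921·1.7243 − 1.9271·-2.7287 = +5.4174 (running +59.2960)
Area = |Σ|/2 = |59.2960|/2 = 29.6480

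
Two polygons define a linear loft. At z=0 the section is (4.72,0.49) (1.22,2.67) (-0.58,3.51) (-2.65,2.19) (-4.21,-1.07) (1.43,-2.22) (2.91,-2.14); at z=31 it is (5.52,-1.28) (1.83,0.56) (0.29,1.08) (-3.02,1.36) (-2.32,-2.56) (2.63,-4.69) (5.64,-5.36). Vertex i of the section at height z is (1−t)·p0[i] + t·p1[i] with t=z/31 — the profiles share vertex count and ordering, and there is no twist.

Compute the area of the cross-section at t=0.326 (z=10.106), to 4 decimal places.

Area at t=0.326: 33.7792

Cross-section at t=0.326: each vertex is (1-t)·p0[i] + t·p1[i].
  v1: (1-0.326)·(4.72,0.49) + 0.326·(5.52,-1.28) = (4.9808,-0.0870)
  v2: (1-0.326)·(1.22,2.67) + 0.326·(1.83,0.56) = (1.4189,1.9821)
  v3: (1-0.326)·(-0.58,3.51) + 0.326·(0.29,1.08) = (-0.2964,2.7178)
  v4: (1-0.326)·(-2.65,2.19) + 0.326·(-3.02,1.36) = (-2.7706,1.9194)
  v5: (1-0.326)·(-4.21,-1.07) + 0.326·(-2.32,-2.56) = (-3.5939,-1.5557)
  v6: (1-0.326)·(1.43,-2.22) + 0.326·(2.63,-4.69) = (1.8212,-3.0252)
  v7: (1-0.326)·(2.91,-2.14) + 0.326·(5.64,-5.36) = (3.8000,-3.1897)
Shoelace sum Σ(x_i·y_{i+1} − x_{i+1}·y_i):
  i=1: 4.9808·1.9821 − 1.4189·-0.0870 = +9.9961 (running +9.9961)
  i=2: 1.4189·2.7178 − -0.2964·1.9821 = +4.4437 (running +14.4398)
  i=3: -0.2964·1.9194 − -2.7706·2.7178 = +6.9612 (running +21.4010)
  i=4: -2.7706·-1.5557 − -3.5939·1.9194 = +11.2085 (running +32.6094)
  i=5: -3.5939·-3.0252 − 1.8212·-1.5557 = +13.7055 (running +46.3150)
  i=6: 1.8212·-3.1897 − 3.8000·-3.0252 = +5.6867 (running +52.0016)
  i=7: 3.8000·-0.0870 − 4.9808·-3.1897 = +15.5567 (running +67.5583)
Area = |Σ|/2 = |67.5583|/2 = 33.7792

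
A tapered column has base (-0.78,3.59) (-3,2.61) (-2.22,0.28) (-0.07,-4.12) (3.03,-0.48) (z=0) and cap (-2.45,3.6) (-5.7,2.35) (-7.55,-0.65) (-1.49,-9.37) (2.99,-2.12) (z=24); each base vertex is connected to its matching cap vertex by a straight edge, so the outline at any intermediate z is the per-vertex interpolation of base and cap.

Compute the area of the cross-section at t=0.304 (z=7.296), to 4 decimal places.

Cross-section at t=0.304: each vertex is (1-t)·p0[i] + t·p1[i].
  v1: (1-0.304)·(-0.78,3.59) + 0.304·(-2.45,3.6) = (-1.2877,3.5930)
  v2: (1-0.304)·(-3,2.61) + 0.304·(-5.7,2.35) = (-3.8208,2.5310)
  v3: (1-0.304)·(-2.22,0.28) + 0.304·(-7.55,-0.65) = (-3.8403,-0.0027)
  v4: (1-0.304)·(-0.07,-4.12) + 0.304·(-1.49,-9.37) = (-0.5017,-5.7160)
  v5: (1-0.304)·(3.03,-0.48) + 0.304·(2.99,-2.12) = (3.0178,-0.9786)
Shoelace sum Σ(x_i·y_{i+1} − x_{i+1}·y_i):
  i=1: -1.2877·2.5310 − -3.8208·3.5930 = +10.4692 (running +10.4692)
  i=2: -3.8208·-0.0027 − -3.8403·2.5310 = +9.7301 (running +20.1993)
  i=3: -3.8403·-5.7160 − -0.5017·-0.0027 = +21.9499 (running +42.1492)
  i=4: -0.5017·-0.9786 − 3.0178·-5.7160 = +17.7409 (running +59.8901)
  i=5: 3.0178·3.5930 − -1.2877·-0.9786 = +9.5831 (running +69.4733)
Area = |Σ|/2 = |69.4733|/2 = 34.7366

Area at t=0.304: 34.7366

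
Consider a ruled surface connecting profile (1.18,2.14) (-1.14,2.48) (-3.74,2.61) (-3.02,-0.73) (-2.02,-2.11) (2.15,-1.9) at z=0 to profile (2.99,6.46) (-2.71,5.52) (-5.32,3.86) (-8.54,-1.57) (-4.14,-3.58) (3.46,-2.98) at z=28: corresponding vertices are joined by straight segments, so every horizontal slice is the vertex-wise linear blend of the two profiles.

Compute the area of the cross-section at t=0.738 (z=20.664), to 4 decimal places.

Cross-section at t=0.738: each vertex is (1-t)·p0[i] + t·p1[i].
  v1: (1-0.738)·(1.18,2.14) + 0.738·(2.99,6.46) = (2.5158,5.3282)
  v2: (1-0.738)·(-1.14,2.48) + 0.738·(-2.71,5.52) = (-2.2987,4.7235)
  v3: (1-0.738)·(-3.74,2.61) + 0.738·(-5.32,3.86) = (-4.9060,3.5325)
  v4: (1-0.738)·(-3.02,-0.73) + 0.738·(-8.54,-1.57) = (-7.0938,-1.3499)
  v5: (1-0.738)·(-2.02,-2.11) + 0.738·(-4.14,-3.58) = (-3.5846,-3.1949)
  v6: (1-0.738)·(2.15,-1.9) + 0.738·(3.46,-2.98) = (3.1168,-2.6970)
Shoelace sum Σ(x_i·y_{i+1} − x_{i+1}·y_i):
  i=1: 2.5158·4.7235 − -2.2987·5.3282 = +24.1310 (running +24.1310)
  i=2: -2.2987·3.5325 − -4.9060·4.7235 = +15.0538 (running +39.1847)
  i=3: -4.9060·-1.3499 − -7.0938·3.5325 = +31.6815 (running +70.8662)
  i=4: -7.0938·-3.1949 − -3.5846·-1.3499 = +17.8247 (running +88.6909)
  i=5: -3.5846·-2.6970 − 3.1168·-3.1949 = +19.6254 (running +108.3163)
  i=6: 3.1168·5.3282 − 2.5158·-2.6970 = +23.3919 (running +131.7081)
Area = |Σ|/2 = |131.7081|/2 = 65.8541

Area at t=0.738: 65.8541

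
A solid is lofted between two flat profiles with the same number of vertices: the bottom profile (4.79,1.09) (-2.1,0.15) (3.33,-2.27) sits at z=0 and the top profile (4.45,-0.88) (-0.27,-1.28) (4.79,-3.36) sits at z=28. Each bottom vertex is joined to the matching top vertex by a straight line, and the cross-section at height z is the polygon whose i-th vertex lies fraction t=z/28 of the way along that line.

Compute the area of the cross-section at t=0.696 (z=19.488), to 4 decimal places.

Area at t=0.696: 7.3319

Cross-section at t=0.696: each vertex is (1-t)·p0[i] + t·p1[i].
  v1: (1-0.696)·(4.79,1.09) + 0.696·(4.45,-0.88) = (4.5534,-0.2811)
  v2: (1-0.696)·(-2.1,0.15) + 0.696·(-0.27,-1.28) = (-0.8263,-0.8453)
  v3: (1-0.696)·(3.33,-2.27) + 0.696·(4.79,-3.36) = (4.3462,-3.0286)
Shoelace sum Σ(x_i·y_{i+1} − x_{i+1}·y_i):
  i=1: 4.5534·-0.8453 − -0.8263·-0.2811 = -4.0812 (running -4.0812)
  i=2: -0.8263·-3.0286 − 4.3462·-0.8453 = +6.1763 (running +2.0952)
  i=3: 4.3462·-0.2811 − 4.5534·-3.0286 = +12.5687 (running +14.6639)
Area = |Σ|/2 = |14.6639|/2 = 7.3319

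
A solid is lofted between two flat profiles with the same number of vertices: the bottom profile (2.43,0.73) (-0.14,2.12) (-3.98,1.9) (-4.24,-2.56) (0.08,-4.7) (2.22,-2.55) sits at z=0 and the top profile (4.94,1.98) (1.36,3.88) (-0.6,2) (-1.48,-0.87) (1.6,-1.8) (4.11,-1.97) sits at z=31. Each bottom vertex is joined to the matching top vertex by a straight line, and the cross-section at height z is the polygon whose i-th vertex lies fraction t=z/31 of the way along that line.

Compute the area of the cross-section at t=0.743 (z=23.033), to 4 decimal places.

Area at t=0.743: 27.6131

Cross-section at t=0.743: each vertex is (1-t)·p0[i] + t·p1[i].
  v1: (1-0.743)·(2.43,0.73) + 0.743·(4.94,1.98) = (4.2949,1.6587)
  v2: (1-0.743)·(-0.14,2.12) + 0.743·(1.36,3.88) = (0.9745,3.4277)
  v3: (1-0.743)·(-3.98,1.9) + 0.743·(-0.6,2) = (-1.4687,1.9743)
  v4: (1-0.743)·(-4.24,-2.56) + 0.743·(-1.48,-0.87) = (-2.1893,-1.3043)
  v5: (1-0.743)·(0.08,-4.7) + 0.743·(1.6,-1.8) = (1.2094,-2.5453)
  v6: (1-0.743)·(2.22,-2.55) + 0.743·(4.11,-1.97) = (3.6243,-2.1191)
Shoelace sum Σ(x_i·y_{i+1} − x_{i+1}·y_i):
  i=1: 4.2949·3.4277 − 0.9745·1.6587 = +13.1052 (running +13.1052)
  i=2: 0.9745·1.9743 − -1.4687·3.4277 = +6.9581 (running +20.0632)
  i=3: -1.4687·-1.3043 − -2.1893·1.9743 = +6.2380 (running +26.3012)
  i=4: -2.1893·-2.5453 − 1.2094·-1.3043 = +7.1499 (running +33.4511)
  i=5: 1.2094·-2.1191 − 3.6243·-2.5453 = +6.6621 (running +40.1133)
  i=6: 3.6243·1.6587 − 4.2949·-2.1191 = +15.1130 (running +55.2262)
Area = |Σ|/2 = |55.2262|/2 = 27.6131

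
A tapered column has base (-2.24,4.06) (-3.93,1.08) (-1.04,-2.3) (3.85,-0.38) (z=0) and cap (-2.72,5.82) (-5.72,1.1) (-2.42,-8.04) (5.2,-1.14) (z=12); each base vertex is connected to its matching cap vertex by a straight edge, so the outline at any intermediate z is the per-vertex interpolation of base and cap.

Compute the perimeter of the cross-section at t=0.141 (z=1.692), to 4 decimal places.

Perimeter at t=0.141: 22.7018

Cross-section at t=0.141: each vertex is (1-t)·p0[i] + t·p1[i].
  v1: (1-0.141)·(-2.24,4.06) + 0.141·(-2.72,5.82) = (-2.3077,4.3082)
  v2: (1-0.141)·(-3.93,1.08) + 0.141·(-5.72,1.1) = (-4.1824,1.0828)
  v3: (1-0.141)·(-1.04,-2.3) + 0.141·(-2.42,-8.04) = (-1.2346,-3.1093)
  v4: (1-0.141)·(3.85,-0.38) + 0.141·(5.2,-1.14) = (4.0404,-0.4872)
Perimeter = Σ |v_{i+1} − v_i|:
  edge 1→2: √(-1.8747² + -3.2253²) = 3.7306 (running 3.7306)
  edge 2→3: √(2.9478² + -4.1922²) = 5.1248 (running 8.8554)
  edge 3→4: √(5.2749² + 2.6222²) = 5.8907 (running 14.7461)
  edge 4→1: √(-6.3480² + 4.7953²) = 7.9557 (running 22.7018)
Perimeter = 22.7018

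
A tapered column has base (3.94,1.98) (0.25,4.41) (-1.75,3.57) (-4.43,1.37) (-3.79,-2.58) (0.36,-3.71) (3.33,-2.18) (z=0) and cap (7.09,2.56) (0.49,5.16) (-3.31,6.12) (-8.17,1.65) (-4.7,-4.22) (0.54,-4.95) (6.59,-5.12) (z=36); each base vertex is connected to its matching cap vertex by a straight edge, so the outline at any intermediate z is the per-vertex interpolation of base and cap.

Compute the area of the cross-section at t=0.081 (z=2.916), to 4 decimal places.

Cross-section at t=0.081: each vertex is (1-t)·p0[i] + t·p1[i].
  v1: (1-0.081)·(3.94,1.98) + 0.081·(7.09,2.56) = (4.1951,2.0270)
  v2: (1-0.081)·(0.25,4.41) + 0.081·(0.49,5.16) = (0.2694,4.4707)
  v3: (1-0.081)·(-1.75,3.57) + 0.081·(-3.31,6.12) = (-1.8764,3.7765)
  v4: (1-0.081)·(-4.43,1.37) + 0.081·(-8.17,1.65) = (-4.7329,1.3927)
  v5: (1-0.081)·(-3.79,-2.58) + 0.081·(-4.7,-4.22) = (-3.8637,-2.7128)
  v6: (1-0.081)·(0.36,-3.71) + 0.081·(0.54,-4.95) = (0.3746,-3.8104)
  v7: (1-0.081)·(3.33,-2.18) + 0.081·(6.59,-5.12) = (3.5941,-2.4181)
Shoelace sum Σ(x_i·y_{i+1} − x_{i+1}·y_i):
  i=1: 4.1951·4.4707 − 0.2694·2.0270 = +18.2093 (running +18.2093)
  i=2: 0.2694·3.7765 − -1.8764·4.4707 = +9.4063 (running +27.6156)
  i=3: -1.8764·1.3927 − -4.7329·3.7765 = +15.2610 (running +42.8766)
  i=4: -4.7329·-2.7128 − -3.8637·1.3927 = +18.2206 (running +61.0972)
  i=5: -3.8637·-3.8104 − 0.3746·-2.7128 = +15.7386 (running +76.8359)
  i=6: 0.3746·-2.4181 − 3.5941·-3.8104 = +12.7892 (running +89.6250)
  i=7: 3.5941·2.0270 − 4.1951·-2.4181 = +17.4295 (running +107.0546)
Area = |Σ|/2 = |107.0546|/2 = 53.5273

Area at t=0.081: 53.5273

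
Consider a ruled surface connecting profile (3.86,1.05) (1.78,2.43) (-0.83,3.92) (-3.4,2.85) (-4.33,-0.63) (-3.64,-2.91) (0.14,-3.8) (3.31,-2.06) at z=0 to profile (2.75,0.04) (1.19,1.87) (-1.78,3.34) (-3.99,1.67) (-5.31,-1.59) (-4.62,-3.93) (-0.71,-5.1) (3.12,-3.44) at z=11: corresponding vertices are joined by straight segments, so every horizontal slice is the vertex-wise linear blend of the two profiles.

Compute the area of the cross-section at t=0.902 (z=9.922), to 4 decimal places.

Cross-section at t=0.902: each vertex is (1-t)·p0[i] + t·p1[i].
  v1: (1-0.902)·(3.86,1.05) + 0.902·(2.75,0.04) = (2.8588,0.1390)
  v2: (1-0.902)·(1.78,2.43) + 0.902·(1.19,1.87) = (1.2478,1.9249)
  v3: (1-0.902)·(-0.83,3.92) + 0.902·(-1.78,3.34) = (-1.6869,3.3968)
  v4: (1-0.902)·(-3.4,2.85) + 0.902·(-3.99,1.67) = (-3.9322,1.7856)
  v5: (1-0.902)·(-4.33,-0.63) + 0.902·(-5.31,-1.59) = (-5.2140,-1.4959)
  v6: (1-0.902)·(-3.64,-2.91) + 0.902·(-4.62,-3.93) = (-4.5240,-3.8300)
  v7: (1-0.902)·(0.14,-3.8) + 0.902·(-0.71,-5.1) = (-0.6267,-4.9726)
  v8: (1-0.902)·(3.31,-2.06) + 0.902·(3.12,-3.44) = (3.1386,-3.3048)
Shoelace sum Σ(x_i·y_{i+1} − x_{i+1}·y_i):
  i=1: 2.8588·1.9249 − 1.2478·0.1390 = +5.3294 (running +5.3294)
  i=2: 1.2478·3.3968 − -1.6869·1.9249 = +7.4857 (running +12.8151)
  i=3: -1.6869·1.7856 − -3.9322·3.3968 = +10.3448 (running +23.1599)
  i=4: -3.9322·-1.4959 − -5.2140·1.7856 = +15.1925 (running +38.3524)
  i=5: -5.2140·-3.8300 − -4.5240·-1.4959 = +13.2022 (running +51.5546)
  i=6: -4.5240·-4.9726 − -0.6267·-3.8300 = +20.0956 (running +71.6501)
  i=7: -0.6267·-3.3048 − 3.1386·-4.9726 = +17.6782 (running +89.3283)
  i=8: 3.1386·0.1390 − 2.8588·-3.3048 = +9.8838 (running +99.2121)
Area = |Σ|/2 = |99.2121|/2 = 49.6061

Area at t=0.902: 49.6061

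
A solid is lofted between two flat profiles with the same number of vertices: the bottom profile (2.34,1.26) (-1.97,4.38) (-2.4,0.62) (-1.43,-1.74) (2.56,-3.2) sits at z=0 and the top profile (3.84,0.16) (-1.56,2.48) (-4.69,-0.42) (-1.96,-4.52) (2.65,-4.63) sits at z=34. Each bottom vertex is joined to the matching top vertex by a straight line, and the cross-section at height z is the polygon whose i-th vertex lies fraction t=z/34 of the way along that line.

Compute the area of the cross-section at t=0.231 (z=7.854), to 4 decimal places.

Area at t=0.231: 27.2905

Cross-section at t=0.231: each vertex is (1-t)·p0[i] + t·p1[i].
  v1: (1-0.231)·(2.34,1.26) + 0.231·(3.84,0.16) = (2.6865,1.0059)
  v2: (1-0.231)·(-1.97,4.38) + 0.231·(-1.56,2.48) = (-1.8753,3.9411)
  v3: (1-0.231)·(-2.4,0.62) + 0.231·(-4.69,-0.42) = (-2.9290,0.3798)
  v4: (1-0.231)·(-1.43,-1.74) + 0.231·(-1.96,-4.52) = (-1.5524,-2.3822)
  v5: (1-0.231)·(2.56,-3.2) + 0.231·(2.65,-4.63) = (2.5808,-3.5303)
Shoelace sum Σ(x_i·y_{i+1} − x_{i+1}·y_i):
  i=1: 2.6865·3.9411 − -1.8753·1.0059 = +12.4741 (running +12.4741)
  i=2: -1.8753·0.3798 − -2.9290·3.9411 = +10.8313 (running +23.3054)
  i=3: -2.9290·-2.3822 − -1.5524·0.3798 = +7.5669 (running +30.8723)
  i=4: -1.5524·-3.5303 − 2.5808·-2.3822 = +11.6285 (running +42.5008)
  i=5: 2.5808·1.0059 − 2.6865·-3.5303 = +12.0802 (running +54.5811)
Area = |Σ|/2 = |54.5811|/2 = 27.2905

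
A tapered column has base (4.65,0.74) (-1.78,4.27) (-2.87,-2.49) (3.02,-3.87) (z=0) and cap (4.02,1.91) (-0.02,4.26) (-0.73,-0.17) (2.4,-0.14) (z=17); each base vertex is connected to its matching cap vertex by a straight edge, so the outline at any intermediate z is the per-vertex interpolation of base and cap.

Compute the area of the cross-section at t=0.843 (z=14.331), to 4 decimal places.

Cross-section at t=0.843: each vertex is (1-t)·p0[i] + t·p1[i].
  v1: (1-0.843)·(4.65,0.74) + 0.843·(4.02,1.91) = (4.1189,1.7263)
  v2: (1-0.843)·(-1.78,4.27) + 0.843·(-0.02,4.26) = (-0.2963,4.2616)
  v3: (1-0.843)·(-2.87,-2.49) + 0.843·(-0.73,-0.17) = (-1.0660,-0.5342)
  v4: (1-0.843)·(3.02,-3.87) + 0.843·(2.4,-0.14) = (2.4973,-0.7256)
Shoelace sum Σ(x_i·y_{i+1} − x_{i+1}·y_i):
  i=1: 4.1189·4.2616 − -0.2963·1.7263 = +18.0646 (running +18.0646)
  i=2: -0.2963·-0.5342 − -1.0660·4.2616 = +4.7011 (running +22.7656)
  i=3: -1.0660·-0.7256 − 2.4973·-0.5342 = +2.1077 (running +24.8733)
  i=4: 2.4973·1.7263 − 4.1189·-0.7256 = +7.2999 (running +32.1732)
Area = |Σ|/2 = |32.1732|/2 = 16.0866

Area at t=0.843: 16.0866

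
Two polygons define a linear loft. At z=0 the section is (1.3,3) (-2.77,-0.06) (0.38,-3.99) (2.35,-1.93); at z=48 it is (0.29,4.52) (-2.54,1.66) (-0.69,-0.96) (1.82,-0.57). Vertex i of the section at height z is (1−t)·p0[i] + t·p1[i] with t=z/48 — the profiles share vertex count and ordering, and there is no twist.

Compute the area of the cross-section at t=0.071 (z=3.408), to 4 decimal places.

Area at t=0.071: 18.3102

Cross-section at t=0.071: each vertex is (1-t)·p0[i] + t·p1[i].
  v1: (1-0.071)·(1.3,3) + 0.071·(0.29,4.52) = (1.2283,3.1079)
  v2: (1-0.071)·(-2.77,-0.06) + 0.071·(-2.54,1.66) = (-2.7537,0.0621)
  v3: (1-0.071)·(0.38,-3.99) + 0.071·(-0.69,-0.96) = (0.3040,-3.7749)
  v4: (1-0.071)·(2.35,-1.93) + 0.071·(1.82,-0.57) = (2.3124,-1.8334)
Shoelace sum Σ(x_i·y_{i+1} − x_{i+1}·y_i):
  i=1: 1.2283·0.0621 − -2.7537·3.1079 = +8.6345 (running +8.6345)
  i=2: -2.7537·-3.7749 − 0.3040·0.0621 = +10.3759 (running +19.0103)
  i=3: 0.3040·-1.8334 − 2.3124·-3.7749 = +8.1715 (running +27.1818)
  i=4: 2.3124·3.1079 − 1.2283·-1.8334 = +9.4387 (running +36.6205)
Area = |Σ|/2 = |36.6205|/2 = 18.3102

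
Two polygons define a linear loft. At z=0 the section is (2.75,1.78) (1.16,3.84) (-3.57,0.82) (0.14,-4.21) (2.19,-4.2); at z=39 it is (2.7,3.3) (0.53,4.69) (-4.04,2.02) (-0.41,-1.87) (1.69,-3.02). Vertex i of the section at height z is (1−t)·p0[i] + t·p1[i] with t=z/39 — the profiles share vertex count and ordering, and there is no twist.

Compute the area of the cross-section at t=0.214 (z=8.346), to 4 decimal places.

Cross-section at t=0.214: each vertex is (1-t)·p0[i] + t·p1[i].
  v1: (1-0.214)·(2.75,1.78) + 0.214·(2.7,3.3) = (2.7393,2.1053)
  v2: (1-0.214)·(1.16,3.84) + 0.214·(0.53,4.69) = (1.0252,4.0219)
  v3: (1-0.214)·(-3.57,0.82) + 0.214·(-4.04,2.02) = (-3.6706,1.0768)
  v4: (1-0.214)·(0.14,-4.21) + 0.214·(-0.41,-1.87) = (0.0223,-3.7092)
  v5: (1-0.214)·(2.19,-4.2) + 0.214·(1.69,-3.02) = (2.0830,-3.9475)
Shoelace sum Σ(x_i·y_{i+1} − x_{i+1}·y_i):
  i=1: 2.7393·4.0219 − 1.0252·2.1053 = +8.8589 (running +8.8589)
  i=2: 1.0252·1.0768 − -3.6706·4.0219 = +15.8666 (running +24.7255)
  i=3: -3.6706·-3.7092 − 0.0223·1.0768 = +13.5910 (running +38.3166)
  i=4: 0.0223·-3.9475 − 2.0830·-3.7092 = +7.6383 (running +45.9549)
  i=5: 2.0830·2.1053 − 2.7393·-3.9475 = +15.1986 (running +61.1535)
Area = |Σ|/2 = |61.1535|/2 = 30.5768

Area at t=0.214: 30.5768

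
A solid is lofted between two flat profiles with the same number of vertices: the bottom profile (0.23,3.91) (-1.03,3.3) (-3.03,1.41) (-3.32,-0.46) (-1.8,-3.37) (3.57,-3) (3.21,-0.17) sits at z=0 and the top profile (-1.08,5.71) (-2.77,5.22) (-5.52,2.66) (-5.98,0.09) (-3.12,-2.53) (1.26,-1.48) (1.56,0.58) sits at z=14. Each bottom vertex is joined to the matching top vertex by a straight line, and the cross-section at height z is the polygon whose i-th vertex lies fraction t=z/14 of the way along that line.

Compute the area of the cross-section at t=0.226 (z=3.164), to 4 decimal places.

Cross-section at t=0.226: each vertex is (1-t)·p0[i] + t·p1[i].
  v1: (1-0.226)·(0.23,3.91) + 0.226·(-1.08,5.71) = (-0.0661,4.3168)
  v2: (1-0.226)·(-1.03,3.3) + 0.226·(-2.77,5.22) = (-1.4232,3.7339)
  v3: (1-0.226)·(-3.03,1.41) + 0.226·(-5.52,2.66) = (-3.5927,1.6925)
  v4: (1-0.226)·(-3.32,-0.46) + 0.226·(-5.98,0.09) = (-3.9212,-0.3357)
  v5: (1-0.226)·(-1.8,-3.37) + 0.226·(-3.12,-2.53) = (-2.0983,-3.1802)
  v6: (1-0.226)·(3.57,-3) + 0.226·(1.26,-1.48) = (3.0479,-2.6565)
  v7: (1-0.226)·(3.21,-0.17) + 0.226·(1.56,0.58) = (2.8371,-0.0005)
Shoelace sum Σ(x_i·y_{i+1} − x_{i+1}·y_i):
  i=1: -0.0661·3.7339 − -1.4232·4.3168 = +5.8972 (running +5.8972)
  i=2: -1.4232·1.6925 − -3.5927·3.7339 = +11.0062 (running +16.9033)
  i=3: -3.5927·-0.3357 − -3.9212·1.6925 = +7.8426 (running +24.7460)
  i=4: -3.9212·-3.1802 − -2.0983·-0.3357 = +11.7655 (running +36.5115)
  i=5: -2.0983·-2.6565 − 3.0479·-3.1802 = +15.2671 (running +51.7786)
  i=6: 3.0479·-0.0005 − 2.8371·-2.6565 = +7.5352 (running +59.3138)
  i=7: 2.8371·4.3168 − -0.0661·-0.0005 = +12.2472 (running +71.5609)
Area = |Σ|/2 = |71.5609|/2 = 35.7805

Area at t=0.226: 35.7805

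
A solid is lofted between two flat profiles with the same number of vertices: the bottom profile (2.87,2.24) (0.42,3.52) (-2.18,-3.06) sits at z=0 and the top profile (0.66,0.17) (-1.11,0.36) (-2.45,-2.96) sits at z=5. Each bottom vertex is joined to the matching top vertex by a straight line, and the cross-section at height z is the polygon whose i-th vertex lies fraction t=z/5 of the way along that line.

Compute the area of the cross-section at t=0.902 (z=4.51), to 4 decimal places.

Cross-section at t=0.902: each vertex is (1-t)·p0[i] + t·p1[i].
  v1: (1-0.902)·(2.87,2.24) + 0.902·(0.66,0.17) = (0.8766,0.3729)
  v2: (1-0.902)·(0.42,3.52) + 0.902·(-1.11,0.36) = (-0.9601,0.6697)
  v3: (1-0.902)·(-2.18,-3.06) + 0.902·(-2.45,-2.96) = (-2.4235,-2.9698)
Shoelace sum Σ(x_i·y_{i+1} − x_{i+1}·y_i):
  i=1: 0.8766·0.6697 − -0.9601·0.3729 = +0.9450 (running +0.9450)
  i=2: -0.9601·-2.9698 − -2.4235·0.6697 = +4.4742 (running +5.4192)
  i=3: -2.4235·0.3729 − 0.8766·-2.9698 = +1.6996 (running +7.1188)
Area = |Σ|/2 = |7.1188|/2 = 3.5594

Area at t=0.902: 3.5594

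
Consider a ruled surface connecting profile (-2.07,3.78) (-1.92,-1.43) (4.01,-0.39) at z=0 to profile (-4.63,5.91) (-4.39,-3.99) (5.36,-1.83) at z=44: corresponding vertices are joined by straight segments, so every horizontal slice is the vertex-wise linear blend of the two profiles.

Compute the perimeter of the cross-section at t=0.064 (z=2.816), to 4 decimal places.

Cross-section at t=0.064: each vertex is (1-t)·p0[i] + t·p1[i].
  v1: (1-0.064)·(-2.07,3.78) + 0.064·(-4.63,5.91) = (-2.2338,3.9163)
  v2: (1-0.064)·(-1.92,-1.43) + 0.064·(-4.39,-3.99) = (-2.0781,-1.5938)
  v3: (1-0.064)·(4.01,-0.39) + 0.064·(5.36,-1.83) = (4.0964,-0.4822)
Perimeter = Σ |v_{i+1} − v_i|:
  edge 1→2: √(0.1558² + -5.5102²) = 5.5124 (running 5.5124)
  edge 2→3: √(6.1745² + 1.1117²) = 6.2738 (running 11.7861)
  edge 3→1: √(-6.3302² + 4.3985²) = 7.7083 (running 19.4945)
Perimeter = 19.4945

Perimeter at t=0.064: 19.4945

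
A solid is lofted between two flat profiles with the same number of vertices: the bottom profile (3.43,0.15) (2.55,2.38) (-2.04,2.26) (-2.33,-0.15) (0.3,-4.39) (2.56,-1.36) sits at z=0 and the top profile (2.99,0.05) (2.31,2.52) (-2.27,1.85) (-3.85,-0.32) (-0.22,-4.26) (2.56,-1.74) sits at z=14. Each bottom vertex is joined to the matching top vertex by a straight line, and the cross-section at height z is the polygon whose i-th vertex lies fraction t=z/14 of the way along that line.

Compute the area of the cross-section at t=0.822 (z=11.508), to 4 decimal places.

Cross-section at t=0.822: each vertex is (1-t)·p0[i] + t·p1[i].
  v1: (1-0.822)·(3.43,0.15) + 0.822·(2.99,0.05) = (3.0683,0.0678)
  v2: (1-0.822)·(2.55,2.38) + 0.822·(2.31,2.52) = (2.3527,2.4951)
  v3: (1-0.822)·(-2.04,2.26) + 0.822·(-2.27,1.85) = (-2.2291,1.9230)
  v4: (1-0.822)·(-2.33,-0.15) + 0.822·(-3.85,-0.32) = (-3.5794,-0.2897)
  v5: (1-0.822)·(0.3,-4.39) + 0.822·(-0.22,-4.26) = (-0.1274,-4.2831)
  v6: (1-0.822)·(2.56,-1.36) + 0.822·(2.56,-1.74) = (2.5600,-1.6724)
Shoelace sum Σ(x_i·y_{i+1} − x_{i+1}·y_i):
  i=1: 3.0683·2.4951 − 2.3527·0.0678 = +7.4962 (running +7.4962)
  i=2: 2.3527·1.9230 − -2.2291·2.4951 = +10.0859 (running +17.5821)
  i=3: -2.2291·-0.2897 − -3.5794·1.9230 = +7.5290 (running +25.1111)
  i=4: -3.5794·-4.2831 − -0.1274·-0.2897 = +15.2943 (running +40.4055)
  i=5: -0.1274·-1.6724 − 2.5600·-4.2831 = +11.1780 (running +51.5834)
  i=6: 2.5600·0.0678 − 3.0683·-1.6724 = +5.3049 (running +56.8883)
Area = |Σ|/2 = |56.8883|/2 = 28.4442

Area at t=0.822: 28.4442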